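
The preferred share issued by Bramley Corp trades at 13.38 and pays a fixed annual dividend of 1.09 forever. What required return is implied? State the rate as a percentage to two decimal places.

8.15%

P = C/r ⇒ r = C/P = 1.09/13.38 = 0.081465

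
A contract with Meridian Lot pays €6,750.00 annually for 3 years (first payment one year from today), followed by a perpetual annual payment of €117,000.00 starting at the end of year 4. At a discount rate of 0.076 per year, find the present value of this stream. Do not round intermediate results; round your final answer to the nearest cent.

€1253285.49

PV of 3-year annuity: €6,750.00 × [1 − (1+0.076)^−3] / 0.076 = 17521.72631
Perpetuity value at year 3: €117,000.00 / 0.076 = 1539473.68421
PV of perpetuity: 1539473.68421 / (1+0.076)^3 = 1235763.76150
Total PV = 17521.72631 + 1235763.76150 = 1253285.48781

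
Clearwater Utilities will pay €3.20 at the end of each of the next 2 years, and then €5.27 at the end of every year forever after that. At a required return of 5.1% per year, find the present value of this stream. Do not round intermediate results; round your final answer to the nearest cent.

€99.49

PV of 2-year annuity: €3.20 × [1 − (1+0.051)^−2] / 0.051 = 5.94169
Perpetuity value at year 2: €5.27 / 0.051 = 103.33333
PV of perpetuity: 103.33333 / (1+0.051)^2 = 93.54811
Total PV = 5.94169 + 93.54811 = 99.48980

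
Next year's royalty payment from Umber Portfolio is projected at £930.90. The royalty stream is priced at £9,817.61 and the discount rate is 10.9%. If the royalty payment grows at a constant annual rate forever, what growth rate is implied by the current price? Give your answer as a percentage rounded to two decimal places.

1.42%

P = D₁/(r−g) ⇒ g = r − D₁/P = 0.109 − £930.90/£9,817.61 = 0.014181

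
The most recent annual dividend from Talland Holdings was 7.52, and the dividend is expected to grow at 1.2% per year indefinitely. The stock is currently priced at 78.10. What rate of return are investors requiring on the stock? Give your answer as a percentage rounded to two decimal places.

10.94%

D₁ = 7.52 × 1.012 = 7.6102
P = D₁/(r − g) ⇒ r = D₁/P + g = 7.6102/78.10 + 0.012 = 0.097442 + 0.012 = 0.109442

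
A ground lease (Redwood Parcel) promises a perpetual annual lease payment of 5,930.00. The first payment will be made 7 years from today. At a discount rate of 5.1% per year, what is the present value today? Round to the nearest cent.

Value at end of year 6: C / r = 5,930.00 / 0.051 = 116,274.5098
Discount to today: PV = 116,274.5098 / (1 + 0.051)^6 = 116,274.5098 / 1.347772 = 86,271.67

86271.67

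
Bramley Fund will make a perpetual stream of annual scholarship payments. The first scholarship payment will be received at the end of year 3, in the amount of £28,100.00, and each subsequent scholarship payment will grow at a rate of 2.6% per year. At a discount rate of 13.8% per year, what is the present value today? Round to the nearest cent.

Value at end of year 2: C₁ / (r − g) = £28,100.00 / (0.138 − 0.026) = £250,892.8571
Discount to today: PV = £250,892.8571 / (1 + 0.138)^2 = £250,892.8571 / 1.295044 = £193,733.08

£193733.08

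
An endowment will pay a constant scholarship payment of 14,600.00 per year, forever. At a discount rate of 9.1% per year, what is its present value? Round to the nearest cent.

160439.56

Level perpetuity: PV = C / r = 14,600.00 / 0.091 = 160,439.56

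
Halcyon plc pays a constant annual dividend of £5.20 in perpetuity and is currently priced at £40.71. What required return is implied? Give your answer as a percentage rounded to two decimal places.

P = C/r ⇒ r = C/P = £5.20/£40.71 = 0.127733

12.77%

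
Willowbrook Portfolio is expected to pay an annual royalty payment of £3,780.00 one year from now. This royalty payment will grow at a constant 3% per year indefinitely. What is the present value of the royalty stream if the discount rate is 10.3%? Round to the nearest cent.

Growing perpetuity: P = D₁ / (r − g) = £3,780.0000 / (0.103 − 0.03) = £51,780.82

£51780.82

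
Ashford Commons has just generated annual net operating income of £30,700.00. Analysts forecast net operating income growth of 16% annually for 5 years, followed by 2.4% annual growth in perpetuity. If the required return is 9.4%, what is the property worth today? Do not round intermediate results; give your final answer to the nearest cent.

D_1 = 35612.00000
D_2 = 41309.92000
D_3 = 47919.50720
D_4 = 55586.62835
D_5 = 64480.48889
Terminal value at year 5: TV = D_5×(1+g_2)/(r−g_2) = 66028.02062/0.07 = 943257.43745
P_0 = D_1/(1+r)^1 + D_2/(1+r)^2 + D_3/(1+r)^3 + D_4/(1+r)^4 + D_5/(1+r)^5 + TV/(1+r)^5
    = 32552.10238 + 34515.94036 + 36598.25486 + 38806.19346 + 41147.33493 + 601926.72807 = 785546.55406

£785546.55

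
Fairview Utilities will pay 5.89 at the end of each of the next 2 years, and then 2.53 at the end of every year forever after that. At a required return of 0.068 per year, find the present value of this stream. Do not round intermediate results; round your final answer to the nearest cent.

43.30

PV of 2-year annuity: 5.89 × [1 − (1+0.068)^−2] / 0.068 = 10.67882
Perpetuity value at year 2: 2.53 / 0.068 = 37.20588
PV of perpetuity: 37.20588 / (1+0.068)^2 = 32.61888
Total PV = 10.67882 + 32.61888 = 43.29771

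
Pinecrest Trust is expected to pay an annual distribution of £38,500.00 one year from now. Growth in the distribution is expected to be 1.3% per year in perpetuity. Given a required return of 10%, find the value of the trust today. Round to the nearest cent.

Growing perpetuity: P = D₁ / (r − g) = £38,500.0000 / (0.1 − 0.013) = £442,528.74

£442528.74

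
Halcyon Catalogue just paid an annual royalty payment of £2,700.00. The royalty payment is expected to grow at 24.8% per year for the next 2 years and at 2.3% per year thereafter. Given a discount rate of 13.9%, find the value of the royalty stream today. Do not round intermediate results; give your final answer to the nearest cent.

D_1 = 3369.60000
D_2 = 4205.26080
Terminal value at year 2: TV = D_2×(1+g_2)/(r−g_2) = 4301.98180/0.116 = 37086.04999
P_0 = D_1/(1+r)^1 + D_2/(1+r)^2 + TV/(1+r)^2
    = 2958.38455 + 3241.49598 + 28586.64123 = 34786.52175

£34786.52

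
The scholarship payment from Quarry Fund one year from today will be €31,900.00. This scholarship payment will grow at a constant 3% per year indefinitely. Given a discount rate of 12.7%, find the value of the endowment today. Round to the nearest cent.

Growing perpetuity: P = D₁ / (r − g) = €31,900.0000 / (0.127 − 0.03) = €328,865.98

€328865.98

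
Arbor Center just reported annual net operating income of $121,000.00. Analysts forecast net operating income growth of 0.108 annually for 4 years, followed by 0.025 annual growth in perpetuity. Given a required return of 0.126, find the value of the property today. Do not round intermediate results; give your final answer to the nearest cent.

$1616276.76

D_1 = 134068.00000
D_2 = 148547.34400
D_3 = 164590.45715
D_4 = 182366.22652
Terminal value at year 4: TV = D_4×(1+g_2)/(r−g_2) = 186925.38219/0.101 = 1850746.35829
P_0 = D_1/(1+r)^1 + D_2/(1+r)^2 + D_3/(1+r)^3 + D_4/(1+r)^4 + TV/(1+r)^4
    = 119065.71936 + 117162.35973 + 115289.42680 + 113446.43419 + 1151312.82219 = 1616276.76226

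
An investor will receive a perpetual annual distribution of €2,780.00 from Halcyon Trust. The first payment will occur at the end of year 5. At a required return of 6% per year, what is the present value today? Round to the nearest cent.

Value at end of year 4: C / r = €2,780.00 / 0.06 = €46,333.3333
Discount to today: PV = €46,333.3333 / (1 + 0.06)^4 = €46,333.3333 / 1.262477 = €36,700.34

€36700.34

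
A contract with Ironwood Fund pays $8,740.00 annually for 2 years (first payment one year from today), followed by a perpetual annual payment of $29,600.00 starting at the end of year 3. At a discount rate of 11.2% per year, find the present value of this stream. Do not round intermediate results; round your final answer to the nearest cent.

PV of 2-year annuity: $8,740.00 × [1 − (1+0.112)^−2] / 0.112 = 14927.79877
Perpetuity value at year 2: $29,600.00 / 0.112 = 264285.71429
PV of perpetuity: 264285.71429 / (1+0.112)^2 = 213729.32486
Total PV = 14927.79877 + 213729.32486 = 228657.12363

$228657.12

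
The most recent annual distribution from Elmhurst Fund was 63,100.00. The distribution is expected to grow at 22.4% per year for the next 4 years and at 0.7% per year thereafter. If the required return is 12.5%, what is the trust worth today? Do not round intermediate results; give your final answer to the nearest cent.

1067590.86

D_1 = 77234.40000
D_2 = 94534.90560
D_3 = 115710.72445
D_4 = 141629.92673
Terminal value at year 4: TV = D_4×(1+g_2)/(r−g_2) = 142621.33622/0.118 = 1208655.39169
P_0 = D_1/(1+r)^1 + D_2/(1+r)^2 + D_3/(1+r)^3 + D_4/(1+r)^4 + TV/(1+r)^4
    = 68652.80000 + 74694.24640 + 81267.34008 + 88418.86601 + 754557.61078 = 1067590.86328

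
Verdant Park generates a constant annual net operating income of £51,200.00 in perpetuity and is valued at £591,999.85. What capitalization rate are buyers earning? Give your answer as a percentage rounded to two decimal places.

P = C/r ⇒ r = C/P = £51,200.00/£591,999.85 = 0.086487

8.65%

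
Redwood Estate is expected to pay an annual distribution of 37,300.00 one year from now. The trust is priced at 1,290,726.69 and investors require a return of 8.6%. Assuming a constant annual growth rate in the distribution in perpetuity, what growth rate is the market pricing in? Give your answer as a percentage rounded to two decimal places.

P = D₁/(r−g) ⇒ g = r − D₁/P = 0.086 − 37,300.00/1,290,726.69 = 0.057102

5.71%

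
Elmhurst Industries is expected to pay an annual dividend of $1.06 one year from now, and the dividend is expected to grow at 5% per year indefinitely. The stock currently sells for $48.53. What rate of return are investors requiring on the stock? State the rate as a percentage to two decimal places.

P = D₁/(r − g) ⇒ r = D₁/P + g = $1.0600/$48.53 + 0.05 = 0.021842 + 0.05 = 0.071842

7.18%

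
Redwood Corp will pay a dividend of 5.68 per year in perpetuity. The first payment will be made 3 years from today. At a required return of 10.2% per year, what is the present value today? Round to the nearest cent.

45.85

Value at end of year 2: C / r = 5.68 / 0.102 = 55.6863
Discount to today: PV = 55.6863 / (1 + 0.102)^2 = 55.6863 / 1.214404 = 45.85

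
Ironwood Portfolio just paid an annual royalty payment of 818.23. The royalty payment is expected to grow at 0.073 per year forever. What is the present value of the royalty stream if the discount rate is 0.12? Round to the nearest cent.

D₁ = D₀ × (1 + g) = 818.23 × 1.073 = 877.9608
Growing perpetuity: P = D₁ / (r − g) = 877.9608 / (0.12 − 0.073) = 18,680.02

18680.02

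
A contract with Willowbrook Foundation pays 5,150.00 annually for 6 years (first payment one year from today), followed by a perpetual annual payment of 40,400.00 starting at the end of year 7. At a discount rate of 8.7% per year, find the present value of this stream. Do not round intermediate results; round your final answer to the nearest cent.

304814.77

PV of 6-year annuity: 5,150.00 × [1 − (1+0.087)^−6] / 0.087 = 23310.58728
Perpetuity value at year 6: 40,400.00 / 0.087 = 464367.81609
PV of perpetuity: 464367.81609 / (1+0.087)^6 = 281504.17999
Total PV = 23310.58728 + 281504.17999 = 304814.76727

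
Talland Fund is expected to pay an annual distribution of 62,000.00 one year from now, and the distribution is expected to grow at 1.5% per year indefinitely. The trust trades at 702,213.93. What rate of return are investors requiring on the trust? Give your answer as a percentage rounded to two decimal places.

10.33%

P = D₁/(r − g) ⇒ r = D₁/P + g = 62,000.0000/702,213.93 + 0.015 = 0.088292 + 0.015 = 0.103292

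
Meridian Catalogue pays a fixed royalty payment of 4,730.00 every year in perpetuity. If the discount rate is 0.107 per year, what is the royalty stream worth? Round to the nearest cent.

44205.61

Level perpetuity: PV = C / r = 4,730.00 / 0.107 = 44,205.61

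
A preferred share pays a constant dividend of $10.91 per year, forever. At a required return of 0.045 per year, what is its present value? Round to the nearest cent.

$242.44

Level perpetuity: PV = C / r = $10.91 / 0.045 = $242.44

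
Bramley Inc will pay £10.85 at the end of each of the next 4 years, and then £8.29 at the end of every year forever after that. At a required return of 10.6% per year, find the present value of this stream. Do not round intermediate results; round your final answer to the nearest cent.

PV of 4-year annuity: £10.85 × [1 − (1+0.106)^−4] / 0.106 = 33.95105
Perpetuity value at year 4: £8.29 / 0.106 = 78.20755
PV of perpetuity: 78.20755 / (1+0.106)^4 = 52.26707
Total PV = 33.95105 + 52.26707 = 86.21812

£86.22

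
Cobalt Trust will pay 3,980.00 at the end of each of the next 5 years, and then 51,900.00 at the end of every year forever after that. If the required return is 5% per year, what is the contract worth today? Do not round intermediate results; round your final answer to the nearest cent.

830531.48

PV of 5-year annuity: 3,980.00 × [1 − (1+0.05)^−5] / 0.05 = 17231.31715
Perpetuity value at year 5: 51,900.00 / 0.05 = 1038000.00000
PV of perpetuity: 1038000.00000 / (1+0.05)^5 = 813300.16079
Total PV = 17231.31715 + 813300.16079 = 830531.47794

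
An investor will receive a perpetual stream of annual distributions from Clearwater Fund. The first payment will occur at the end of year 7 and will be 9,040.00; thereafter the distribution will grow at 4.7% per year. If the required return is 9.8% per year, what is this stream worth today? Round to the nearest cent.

Value at end of year 6: C₁ / (r − g) = 9,040.00 / (0.098 − 0.047) = 177,254.9020
Discount to today: PV = 177,254.9020 / (1 + 0.098)^6 = 177,254.9020 / 1.752323 = 101,154.27

101154.27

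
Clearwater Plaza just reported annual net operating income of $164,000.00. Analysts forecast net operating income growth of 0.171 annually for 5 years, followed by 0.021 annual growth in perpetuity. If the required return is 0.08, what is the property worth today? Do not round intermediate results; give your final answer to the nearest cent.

$5304967.88

D_1 = 192044.00000
D_2 = 224883.52400
D_3 = 263338.60660
D_4 = 308369.50833
D_5 = 361100.69426
Terminal value at year 5: TV = D_5×(1+g_2)/(r−g_2) = 368683.80884/0.059 = 6248878.11589
P_0 = D_1/(1+r)^1 + D_2/(1+r)^2 + D_3/(1+r)^3 + D_4/(1+r)^4 + D_5/(1+r)^5 + TV/(1+r)^5
    = 177818.51852 + 192801.37517 + 209046.67623 + 226660.79432 + 245759.06495 + 4252881.44599 = 5304967.87517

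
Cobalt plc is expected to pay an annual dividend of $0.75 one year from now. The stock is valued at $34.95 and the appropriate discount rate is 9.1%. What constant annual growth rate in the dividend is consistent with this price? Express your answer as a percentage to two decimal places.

6.95%

P = D₁/(r−g) ⇒ g = r − D₁/P = 0.091 − $0.75/$34.95 = 0.069541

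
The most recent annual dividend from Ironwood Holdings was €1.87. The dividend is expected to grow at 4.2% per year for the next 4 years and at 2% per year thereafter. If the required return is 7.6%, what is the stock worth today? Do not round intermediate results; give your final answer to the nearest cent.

€36.86

D_1 = 1.94854
D_2 = 2.03038
D_3 = 2.11565
D_4 = 2.20451
Terminal value at year 4: TV = D_4×(1+g_2)/(r−g_2) = 2.24860/0.056 = 40.15361
P_0 = D_1/(1+r)^1 + D_2/(1+r)^2 + D_3/(1+r)^3 + D_4/(1+r)^4 + TV/(1+r)^4
    = 1.81091 + 1.75369 + 1.69827 + 1.64461 + 29.95543 = 36.86291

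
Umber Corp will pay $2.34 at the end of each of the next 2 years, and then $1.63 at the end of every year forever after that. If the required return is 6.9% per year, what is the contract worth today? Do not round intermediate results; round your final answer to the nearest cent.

PV of 2-year annuity: $2.34 × [1 − (1+0.069)^−2] / 0.069 = 4.23663
Perpetuity value at year 2: $1.63 / 0.069 = 23.62319
PV of perpetuity: 23.62319 / (1+0.069)^2 = 20.67203
Total PV = 4.23663 + 20.67203 = 24.90866

$24.91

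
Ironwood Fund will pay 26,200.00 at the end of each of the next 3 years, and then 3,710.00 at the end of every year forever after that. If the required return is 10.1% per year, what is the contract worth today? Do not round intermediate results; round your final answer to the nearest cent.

92563.66

PV of 3-year annuity: 26,200.00 × [1 − (1+0.101)^−3] / 0.101 = 65040.98627
Perpetuity value at year 3: 3,710.00 / 0.101 = 36732.67327
PV of perpetuity: 36732.67327 / (1+0.101)^3 = 27522.67101
Total PV = 65040.98627 + 27522.67101 = 92563.65728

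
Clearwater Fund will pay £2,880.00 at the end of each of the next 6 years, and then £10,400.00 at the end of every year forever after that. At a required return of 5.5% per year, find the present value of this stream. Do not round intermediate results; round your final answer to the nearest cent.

£151524.52

PV of 6-year annuity: £2,880.00 × [1 − (1+0.055)^−6] / 0.055 = 14387.12729
Perpetuity value at year 6: £10,400.00 / 0.055 = 189090.90909
PV of perpetuity: 189090.90909 / (1+0.055)^6 = 137137.39388
Total PV = 14387.12729 + 137137.39388 = 151524.52117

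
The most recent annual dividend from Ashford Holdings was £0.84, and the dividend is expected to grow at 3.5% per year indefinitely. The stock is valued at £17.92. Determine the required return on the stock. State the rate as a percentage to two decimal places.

D₁ = £0.84 × 1.035 = £0.8694
P = D₁/(r − g) ⇒ r = D₁/P + g = £0.8694/£17.92 + 0.035 = 0.048516 + 0.035 = 0.083516

8.35%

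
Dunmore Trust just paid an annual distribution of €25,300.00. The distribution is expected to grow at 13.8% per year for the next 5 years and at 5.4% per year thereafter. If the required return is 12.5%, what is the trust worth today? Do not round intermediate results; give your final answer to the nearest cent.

€528741.31

D_1 = 28791.40000
D_2 = 32764.61320
D_3 = 37286.12982
D_4 = 42431.61574
D_5 = 48287.17871
Terminal value at year 5: TV = D_5×(1+g_2)/(r−g_2) = 50894.68636/0.071 = 716826.56844
P_0 = D_1/(1+r)^1 + D_2/(1+r)^2 + D_3/(1+r)^3 + D_4/(1+r)^4 + D_5/(1+r)^5 + TV/(1+r)^5
    = 25592.35556 + 25888.08944 + 26187.24070 + 26489.84881 + 26795.95373 + 397787.82019 = 528741.30843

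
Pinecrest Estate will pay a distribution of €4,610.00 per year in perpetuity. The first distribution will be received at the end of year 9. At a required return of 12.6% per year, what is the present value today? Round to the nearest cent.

Value at end of year 8: C / r = €4,610.00 / 0.126 = €36,587.3016
Discount to today: PV = €36,587.3016 / (1 + 0.126)^8 = €36,587.3016 / 2.584087 = €14,158.70

€14158.70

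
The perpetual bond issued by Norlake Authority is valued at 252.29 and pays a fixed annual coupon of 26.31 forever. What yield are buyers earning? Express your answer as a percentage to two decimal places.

P = C/r ⇒ r = C/P = 26.31/252.29 = 0.104285

10.43%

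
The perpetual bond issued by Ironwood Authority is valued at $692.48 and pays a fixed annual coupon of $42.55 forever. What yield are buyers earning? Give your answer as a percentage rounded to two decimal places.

6.14%

P = C/r ⇒ r = C/P = $42.55/$692.48 = 0.061446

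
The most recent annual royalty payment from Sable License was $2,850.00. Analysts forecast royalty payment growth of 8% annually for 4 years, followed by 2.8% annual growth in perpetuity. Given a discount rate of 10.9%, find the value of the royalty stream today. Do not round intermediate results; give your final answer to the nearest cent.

D_1 = 3078.00000
D_2 = 3324.24000
D_3 = 3590.17920
D_4 = 3877.39354
Terminal value at year 4: TV = D_4×(1+g_2)/(r−g_2) = 3985.96056/0.081 = 49209.38957
P_0 = D_1/(1+r)^1 + D_2/(1+r)^2 + D_3/(1+r)^3 + D_4/(1+r)^4 + TV/(1+r)^4
    = 2775.47340 + 2702.89565 + 2632.21578 + 2563.38417 + 32532.82621 = 43206.79520

$43206.80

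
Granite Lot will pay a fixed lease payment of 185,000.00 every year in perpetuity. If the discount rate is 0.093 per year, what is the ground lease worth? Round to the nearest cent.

Level perpetuity: PV = C / r = 185,000.00 / 0.093 = 1,989,247.31

1989247.31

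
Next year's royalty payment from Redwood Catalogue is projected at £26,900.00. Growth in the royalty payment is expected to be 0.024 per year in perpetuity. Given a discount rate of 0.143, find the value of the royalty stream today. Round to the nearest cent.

Growing perpetuity: P = D₁ / (r − g) = £26,900.0000 / (0.143 − 0.024) = £226,050.42

£226050.42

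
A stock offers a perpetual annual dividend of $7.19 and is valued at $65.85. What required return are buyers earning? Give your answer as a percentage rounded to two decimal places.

P = C/r ⇒ r = C/P = $7.19/$65.85 = 0.109188

10.92%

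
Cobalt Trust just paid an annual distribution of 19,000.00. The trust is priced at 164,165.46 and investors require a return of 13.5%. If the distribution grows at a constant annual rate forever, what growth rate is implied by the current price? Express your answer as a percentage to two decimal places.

P = D₀(1+g)/(r−g) ⇒ P(r−g) = D₀(1+g) ⇒ g(P+D₀) = P·r − D₀
g = (P·r − D₀)/(P + D₀) = (164,165.46×0.135 − 19,000.00) / (164,165.46 + 19,000.00) = 0.017265

1.73%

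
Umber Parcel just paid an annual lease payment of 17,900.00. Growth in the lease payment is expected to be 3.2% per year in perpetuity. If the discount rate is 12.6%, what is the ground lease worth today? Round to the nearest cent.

196519.15

D₁ = D₀ × (1 + g) = 17,900.00 × 1.032 = 18,472.8000
Growing perpetuity: P = D₁ / (r − g) = 18,472.8000 / (0.126 − 0.032) = 196,519.15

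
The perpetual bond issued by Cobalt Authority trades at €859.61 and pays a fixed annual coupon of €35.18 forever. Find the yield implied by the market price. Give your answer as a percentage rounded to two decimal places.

P = C/r ⇒ r = C/P = €35.18/€859.61 = 0.040926

4.09%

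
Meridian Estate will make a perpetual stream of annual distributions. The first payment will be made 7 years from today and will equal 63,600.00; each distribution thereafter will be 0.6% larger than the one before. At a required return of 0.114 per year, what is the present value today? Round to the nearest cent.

Value at end of year 6: C₁ / (r − g) = 63,600.00 / (0.114 − 0.006) = 588,888.8889
Discount to today: PV = 588,888.8889 / (1 + 0.114)^6 = 588,888.8889 / 1.911222 = 308,121.65

308121.65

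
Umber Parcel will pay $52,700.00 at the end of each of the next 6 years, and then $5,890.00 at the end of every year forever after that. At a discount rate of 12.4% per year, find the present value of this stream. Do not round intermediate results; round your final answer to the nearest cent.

$237794.29

PV of 6-year annuity: $52,700.00 × [1 − (1+0.124)^−6] / 0.124 = 214238.60587
Perpetuity value at year 6: $5,890.00 / 0.124 = 47500.00000
PV of perpetuity: 47500.00000 / (1+0.124)^6 = 23555.68523
Total PV = 214238.60587 + 23555.68523 = 237794.29110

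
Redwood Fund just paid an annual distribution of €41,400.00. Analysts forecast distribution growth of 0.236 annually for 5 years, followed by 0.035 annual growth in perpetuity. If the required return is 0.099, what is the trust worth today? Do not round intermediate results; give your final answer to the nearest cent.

€1503204.61

D_1 = 51170.40000
D_2 = 63246.61440
D_3 = 78172.81540
D_4 = 96621.59983
D_5 = 119424.29739
Terminal value at year 5: TV = D_5×(1+g_2)/(r−g_2) = 123604.14780/0.064 = 1931314.80940
P_0 = D_1/(1+r)^1 + D_2/(1+r)^2 + D_3/(1+r)^3 + D_4/(1+r)^4 + D_5/(1+r)^5 + TV/(1+r)^5
    = 46560.87352 + 52365.09524 + 58892.86417 + 66234.37681 + 74491.07346 + 1204660.32864 = 1503204.61184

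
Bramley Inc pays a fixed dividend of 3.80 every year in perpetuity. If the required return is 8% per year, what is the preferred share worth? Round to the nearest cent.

Level perpetuity: PV = C / r = 3.80 / 0.08 = 47.50

47.50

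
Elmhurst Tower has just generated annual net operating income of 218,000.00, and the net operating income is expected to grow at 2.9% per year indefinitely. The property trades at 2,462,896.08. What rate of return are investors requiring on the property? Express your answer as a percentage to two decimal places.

D₁ = 218,000.00 × 1.029 = 224,322.0000
P = D₁/(r − g) ⇒ r = D₁/P + g = 224,322.0000/2,462,896.08 + 0.029 = 0.091081 + 0.029 = 0.120081

12.01%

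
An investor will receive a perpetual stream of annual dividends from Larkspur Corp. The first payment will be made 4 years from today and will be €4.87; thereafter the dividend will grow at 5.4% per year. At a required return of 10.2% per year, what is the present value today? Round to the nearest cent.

€75.81

Value at end of year 3: C₁ / (r − g) = €4.87 / (0.102 − 0.054) = €101.4583
Discount to today: PV = €101.4583 / (1 + 0.102)^3 = €101.4583 / 1.338273 = €75.81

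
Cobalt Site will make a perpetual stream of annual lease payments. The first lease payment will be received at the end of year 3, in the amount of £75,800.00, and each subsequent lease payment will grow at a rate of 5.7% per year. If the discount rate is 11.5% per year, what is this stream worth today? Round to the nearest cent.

Value at end of year 2: C₁ / (r − g) = £75,800.00 / (0.115 − 0.057) = £1,306,896.5517
Discount to today: PV = £1,306,896.5517 / (1 + 0.115)^2 = £1,306,896.5517 / 1.243225 = £1,051,214.83

£1051214.83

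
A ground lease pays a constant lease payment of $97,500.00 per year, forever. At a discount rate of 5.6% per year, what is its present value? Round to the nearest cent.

Level perpetuity: PV = C / r = $97,500.00 / 0.056 = $1,741,071.43

$1741071.43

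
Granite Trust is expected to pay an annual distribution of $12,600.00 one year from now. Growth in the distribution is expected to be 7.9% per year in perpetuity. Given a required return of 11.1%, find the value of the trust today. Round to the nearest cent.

$393750.00

Growing perpetuity: P = D₁ / (r − g) = $12,600.0000 / (0.111 − 0.079) = $393,750.00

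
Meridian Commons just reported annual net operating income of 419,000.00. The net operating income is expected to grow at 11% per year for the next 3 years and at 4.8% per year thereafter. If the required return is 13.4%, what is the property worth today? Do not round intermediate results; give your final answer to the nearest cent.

D_1 = 465090.00000
D_2 = 516249.90000
D_3 = 573037.38900
Terminal value at year 3: TV = D_3×(1+g_2)/(r−g_2) = 600543.18367/0.086 = 6983060.27526
P_0 = D_1/(1+r)^1 + D_2/(1+r)^2 + D_3/(1+r)^3 + TV/(1+r)^3
    = 410132.27513 + 401452.22698 + 392955.88355 + 4788578.67400 = 5993119.05966

5993119.06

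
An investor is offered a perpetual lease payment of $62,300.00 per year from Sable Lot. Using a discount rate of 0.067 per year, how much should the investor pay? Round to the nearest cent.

$929850.75

Level perpetuity: PV = C / r = $62,300.00 / 0.067 = $929,850.75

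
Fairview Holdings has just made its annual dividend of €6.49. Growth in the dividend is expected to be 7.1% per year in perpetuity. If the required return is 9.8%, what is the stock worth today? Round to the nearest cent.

€257.44

D₁ = D₀ × (1 + g) = €6.49 × 1.071 = €6.9508
Growing perpetuity: P = D₁ / (r − g) = €6.9508 / (0.098 − 0.071) = €257.44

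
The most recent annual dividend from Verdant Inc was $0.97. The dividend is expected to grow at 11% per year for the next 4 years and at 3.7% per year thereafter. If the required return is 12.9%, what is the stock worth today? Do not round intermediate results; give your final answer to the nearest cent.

D_1 = 1.07670
D_2 = 1.19514
D_3 = 1.32660
D_4 = 1.47253
Terminal value at year 4: TV = D_4×(1+g_2)/(r−g_2) = 1.52701/0.092 = 16.59795
P_0 = D_1/(1+r)^1 + D_2/(1+r)^2 + D_3/(1+r)^3 + D_4/(1+r)^4 + TV/(1+r)^4
    = 0.95368 + 0.93763 + 0.92185 + 0.90633 + 10.21595 = 13.93543

$13.94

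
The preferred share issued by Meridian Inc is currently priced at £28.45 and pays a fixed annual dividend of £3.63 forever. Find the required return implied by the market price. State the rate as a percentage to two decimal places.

P = C/r ⇒ r = C/P = £3.63/£28.45 = 0.127592

12.76%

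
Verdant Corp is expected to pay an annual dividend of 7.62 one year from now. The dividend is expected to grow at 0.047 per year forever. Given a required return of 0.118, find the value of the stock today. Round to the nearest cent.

107.32

Growing perpetuity: P = D₁ / (r − g) = 7.6200 / (0.118 − 0.047) = 107.32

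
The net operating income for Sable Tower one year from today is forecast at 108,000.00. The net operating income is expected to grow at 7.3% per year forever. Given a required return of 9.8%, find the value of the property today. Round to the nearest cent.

Growing perpetuity: P = D₁ / (r − g) = 108,000.0000 / (0.098 − 0.073) = 4,320,000.00

4320000.00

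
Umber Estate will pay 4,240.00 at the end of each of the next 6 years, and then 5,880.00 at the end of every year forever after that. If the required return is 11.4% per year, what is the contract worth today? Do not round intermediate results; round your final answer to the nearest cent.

PV of 6-year annuity: 4,240.00 × [1 − (1+0.114)^−6] / 0.114 = 17732.66771
Perpetuity value at year 6: 5,880.00 / 0.114 = 51578.94737
PV of perpetuity: 51578.94737 / (1+0.114)^6 = 26987.41762
Total PV = 17732.66771 + 26987.41762 = 44720.08533

44720.09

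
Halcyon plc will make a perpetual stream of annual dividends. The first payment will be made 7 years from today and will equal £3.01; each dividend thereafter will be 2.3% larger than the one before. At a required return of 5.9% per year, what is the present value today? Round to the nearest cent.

Value at end of year 6: C₁ / (r − g) = £3.01 / (0.059 − 0.023) = £83.6111
Discount to today: PV = £83.6111 / (1 + 0.059)^6 = £83.6111 / 1.410509 = £59.28

£59.28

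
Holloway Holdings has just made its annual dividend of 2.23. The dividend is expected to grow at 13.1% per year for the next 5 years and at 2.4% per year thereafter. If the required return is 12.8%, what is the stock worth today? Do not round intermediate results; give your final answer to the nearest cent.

33.49

D_1 = 2.52213
D_2 = 2.85253
D_3 = 3.22621
D_4 = 3.64884
D_5 = 4.12684
Terminal value at year 5: TV = D_5×(1+g_2)/(r−g_2) = 4.22589/0.104 = 40.63353
P_0 = D_1/(1+r)^1 + D_2/(1+r)^2 + D_3/(1+r)^3 + D_4/(1+r)^4 + D_5/(1+r)^5 + TV/(1+r)^5
    = 2.23593 + 2.24188 + 2.24784 + 2.25382 + 2.25981 + 22.25046 = 33.48974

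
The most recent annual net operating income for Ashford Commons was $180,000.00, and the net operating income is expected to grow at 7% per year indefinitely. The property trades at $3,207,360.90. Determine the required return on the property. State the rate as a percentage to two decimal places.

D₁ = $180,000.00 × 1.07 = $192,600.0000
P = D₁/(r − g) ⇒ r = D₁/P + g = $192,600.0000/$3,207,360.90 + 0.07 = 0.060049 + 0.07 = 0.130049

13.00%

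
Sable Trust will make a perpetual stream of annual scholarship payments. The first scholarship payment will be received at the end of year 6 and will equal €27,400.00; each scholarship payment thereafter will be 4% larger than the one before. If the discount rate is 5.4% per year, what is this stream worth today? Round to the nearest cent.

Value at end of year 5: C₁ / (r − g) = €27,400.00 / (0.054 − 0.04) = €1,957,142.8571
Discount to today: PV = €1,957,142.8571 / (1 + 0.054)^5 = €1,957,142.8571 / 1.300778 = €1,504,594.51

€1504594.51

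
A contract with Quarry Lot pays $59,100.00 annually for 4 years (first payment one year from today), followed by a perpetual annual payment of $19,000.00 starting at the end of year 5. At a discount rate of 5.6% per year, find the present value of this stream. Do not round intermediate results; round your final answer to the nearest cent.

PV of 4-year annuity: $59,100.00 × [1 − (1+0.056)^−4] / 0.056 = 206677.50755
Perpetuity value at year 4: $19,000.00 / 0.056 = 339285.71429
PV of perpetuity: 339285.71429 / (1+0.056)^4 = 272841.16871
Total PV = 206677.50755 + 272841.16871 = 479518.67626

$479518.68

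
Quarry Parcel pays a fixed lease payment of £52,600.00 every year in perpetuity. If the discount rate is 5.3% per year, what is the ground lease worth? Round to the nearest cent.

Level perpetuity: PV = C / r = £52,600.00 / 0.053 = £992,452.83

£992452.83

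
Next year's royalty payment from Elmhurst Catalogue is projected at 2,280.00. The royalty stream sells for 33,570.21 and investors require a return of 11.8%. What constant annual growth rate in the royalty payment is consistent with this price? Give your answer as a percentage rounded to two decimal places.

P = D₁/(r−g) ⇒ g = r − D₁/P = 0.118 − 2,280.00/33,570.21 = 0.050083

5.01%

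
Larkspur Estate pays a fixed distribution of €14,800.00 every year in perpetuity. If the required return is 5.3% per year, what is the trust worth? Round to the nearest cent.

Level perpetuity: PV = C / r = €14,800.00 / 0.053 = €279,245.28

€279245.28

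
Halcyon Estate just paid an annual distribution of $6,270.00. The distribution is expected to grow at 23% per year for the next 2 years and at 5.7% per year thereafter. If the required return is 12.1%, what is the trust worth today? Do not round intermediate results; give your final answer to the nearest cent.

D_1 = 7712.10000
D_2 = 9485.88300
Terminal value at year 2: TV = D_2×(1+g_2)/(r−g_2) = 10026.57833/0.064 = 156665.28642
P_0 = D_1/(1+r)^1 + D_2/(1+r)^2 + TV/(1+r)^2
    = 6879.66102 + 7548.60219 + 124669.88298 = 139098.14619

$139098.15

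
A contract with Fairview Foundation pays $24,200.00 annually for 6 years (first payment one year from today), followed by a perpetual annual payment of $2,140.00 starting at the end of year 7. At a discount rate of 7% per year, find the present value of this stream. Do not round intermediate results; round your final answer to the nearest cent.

$135721.29

PV of 6-year annuity: $24,200.00 × [1 − (1+0.07)^−6] / 0.07 = 115350.25977
Perpetuity value at year 6: $2,140.00 / 0.07 = 30571.42857
PV of perpetuity: 30571.42857 / (1+0.07)^6 = 20371.03370
Total PV = 115350.25977 + 20371.03370 = 135721.29347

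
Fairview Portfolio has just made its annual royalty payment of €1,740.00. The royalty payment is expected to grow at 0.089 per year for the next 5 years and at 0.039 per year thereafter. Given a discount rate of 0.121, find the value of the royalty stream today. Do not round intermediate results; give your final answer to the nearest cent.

€27057.61

D_1 = 1894.86000
D_2 = 2063.50254
D_3 = 2247.15427
D_4 = 2447.15100
D_5 = 2664.94743
Terminal value at year 5: TV = D_5×(1+g_2)/(r−g_2) = 2768.88038/0.082 = 33766.83395
P_0 = D_1/(1+r)^1 + D_2/(1+r)^2 + D_3/(1+r)^3 + D_4/(1+r)^4 + D_5/(1+r)^5 + TV/(1+r)^5
    = 1690.33006 + 1642.07800 + 1595.20334 + 1549.66676 + 1505.43006 + 19074.90041 = 27057.60863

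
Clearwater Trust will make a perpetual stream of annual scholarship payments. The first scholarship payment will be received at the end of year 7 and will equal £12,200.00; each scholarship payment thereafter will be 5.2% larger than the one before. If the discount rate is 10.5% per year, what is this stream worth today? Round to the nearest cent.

Value at end of year 6: C₁ / (r − g) = £12,200.00 / (0.105 − 0.052) = £230,188.6792
Discount to today: PV = £230,188.6792 / (1 + 0.105)^6 = £230,188.6792 / 1.820429 = £126,447.51

£126447.51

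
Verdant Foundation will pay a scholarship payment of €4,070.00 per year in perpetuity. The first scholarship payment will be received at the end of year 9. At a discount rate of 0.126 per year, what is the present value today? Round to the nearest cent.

€12500.19

Value at end of year 8: C / r = €4,070.00 / 0.126 = €32,301.5873
Discount to today: PV = €32,301.5873 / (1 + 0.126)^8 = €32,301.5873 / 2.584087 = €12,500.19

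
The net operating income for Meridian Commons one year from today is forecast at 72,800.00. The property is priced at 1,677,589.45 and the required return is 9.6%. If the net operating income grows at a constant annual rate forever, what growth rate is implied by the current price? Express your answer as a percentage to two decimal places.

5.26%

P = D₁/(r−g) ⇒ g = r − D₁/P = 0.096 − 72,800.00/1,677,589.45 = 0.052604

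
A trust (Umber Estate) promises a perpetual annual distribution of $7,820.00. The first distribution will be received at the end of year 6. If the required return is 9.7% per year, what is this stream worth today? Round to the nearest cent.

Value at end of year 5: C / r = $7,820.00 / 0.097 = $80,618.5567
Discount to today: PV = $80,618.5567 / (1 + 0.097)^5 = $80,618.5567 / 1.588668 = $50,746.01

$50746.01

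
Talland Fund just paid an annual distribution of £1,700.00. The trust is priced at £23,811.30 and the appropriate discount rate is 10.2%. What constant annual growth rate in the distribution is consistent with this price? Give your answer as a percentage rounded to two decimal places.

P = D₀(1+g)/(r−g) ⇒ P(r−g) = D₀(1+g) ⇒ g(P+D₀) = P·r − D₀
g = (P·r − D₀)/(P + D₀) = (£23,811.30×0.102 − £1,700.00) / (£23,811.30 + £1,700.00) = 0.028566

2.86%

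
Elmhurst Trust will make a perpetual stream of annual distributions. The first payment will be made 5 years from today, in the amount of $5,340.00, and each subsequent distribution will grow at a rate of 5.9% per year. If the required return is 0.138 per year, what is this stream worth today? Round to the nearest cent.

Value at end of year 4: C₁ / (r − g) = $5,340.00 / (0.138 − 0.059) = $67,594.9367
Discount to today: PV = $67,594.9367 / (1 + 0.138)^4 = $67,594.9367 / 1.677139 = $40,303.72

$40303.72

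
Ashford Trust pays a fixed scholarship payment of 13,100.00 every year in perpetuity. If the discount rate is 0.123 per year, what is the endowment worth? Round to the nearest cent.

106504.07

Level perpetuity: PV = C / r = 13,100.00 / 0.123 = 106,504.07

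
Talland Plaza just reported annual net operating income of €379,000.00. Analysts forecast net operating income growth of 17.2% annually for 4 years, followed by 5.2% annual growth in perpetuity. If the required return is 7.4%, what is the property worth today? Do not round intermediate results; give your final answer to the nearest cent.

€27594404.94

D_1 = 444188.00000
D_2 = 520588.33600
D_3 = 610129.52979
D_4 = 715071.80892
Terminal value at year 4: TV = D_4×(1+g_2)/(r−g_2) = 752255.54298/0.022 = 34193433.77181
P_0 = D_1/(1+r)^1 + D_2/(1+r)^2 + D_3/(1+r)^3 + D_4/(1+r)^4 + TV/(1+r)^4
    = 413582.86778 + 451321.34175 + 492503.36363 + 537443.14913 + 25699554.22223 = 27594404.94453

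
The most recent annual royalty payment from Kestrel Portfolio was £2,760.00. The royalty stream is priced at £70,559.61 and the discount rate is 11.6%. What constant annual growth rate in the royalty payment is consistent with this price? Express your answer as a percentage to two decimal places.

P = D₀(1+g)/(r−g) ⇒ P(r−g) = D₀(1+g) ⇒ g(P+D₀) = P·r − D₀
g = (P·r − D₀)/(P + D₀) = (£70,559.61×0.116 − £2,760.00) / (£70,559.61 + £2,760.00) = 0.073990

7.40%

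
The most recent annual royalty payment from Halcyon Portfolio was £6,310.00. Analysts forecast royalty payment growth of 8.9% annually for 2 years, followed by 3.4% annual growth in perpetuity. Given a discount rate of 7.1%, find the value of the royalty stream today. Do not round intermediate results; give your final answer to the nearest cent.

£195256.02

D_1 = 6871.59000
D_2 = 7483.16151
Terminal value at year 2: TV = D_2×(1+g_2)/(r−g_2) = 7737.58900/0.037 = 209124.02706
P_0 = D_1/(1+r)^1 + D_2/(1+r)^2 + TV/(1+r)^2
    = 6416.05042 + 6523.88320 + 182316.08727 = 195256.02089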